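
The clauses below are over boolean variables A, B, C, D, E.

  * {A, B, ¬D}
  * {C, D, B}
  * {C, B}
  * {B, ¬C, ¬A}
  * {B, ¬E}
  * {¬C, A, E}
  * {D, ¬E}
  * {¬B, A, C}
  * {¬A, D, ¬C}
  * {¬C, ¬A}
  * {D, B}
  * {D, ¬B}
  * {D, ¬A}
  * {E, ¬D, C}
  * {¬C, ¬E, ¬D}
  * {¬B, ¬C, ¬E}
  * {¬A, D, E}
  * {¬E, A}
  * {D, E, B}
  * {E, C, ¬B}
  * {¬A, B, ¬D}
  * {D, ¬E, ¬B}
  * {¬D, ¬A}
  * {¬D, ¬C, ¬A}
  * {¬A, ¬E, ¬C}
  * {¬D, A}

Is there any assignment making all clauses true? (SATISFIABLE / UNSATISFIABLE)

D = True:
  propagation gives A=False; an empty clause results — contradiction.
D = False:
  propagation gives E=False, B=True; an empty clause results — contradiction.
Every branch closes, so no satisfying assignment exists.

UNSATISFIABLE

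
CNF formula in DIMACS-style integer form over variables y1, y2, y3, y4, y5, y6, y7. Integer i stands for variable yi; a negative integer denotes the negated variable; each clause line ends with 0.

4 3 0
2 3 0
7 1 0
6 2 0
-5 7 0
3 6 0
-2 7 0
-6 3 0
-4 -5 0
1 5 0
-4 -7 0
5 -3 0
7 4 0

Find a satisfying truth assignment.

Try y1 = False.
  then y7 is forced to True.
  then y5 is forced to True.
  then y4 is forced to False.
  then y3 is forced to True.
For the remaining variables, y2 = True, y6 = False works.
Every clause has at least one true literal under this assignment.

y1=F, y2=T, y3=T, y4=F, y5=T, y6=F, y7=T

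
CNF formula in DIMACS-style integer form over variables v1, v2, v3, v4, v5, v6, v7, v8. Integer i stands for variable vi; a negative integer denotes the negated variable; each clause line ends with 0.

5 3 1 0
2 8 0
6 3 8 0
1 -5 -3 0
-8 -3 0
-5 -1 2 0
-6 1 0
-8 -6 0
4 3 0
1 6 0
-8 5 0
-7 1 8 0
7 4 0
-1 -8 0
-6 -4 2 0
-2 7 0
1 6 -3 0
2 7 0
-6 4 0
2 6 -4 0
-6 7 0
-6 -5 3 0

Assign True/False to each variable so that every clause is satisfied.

v1=True  v2=True  v3=True  v4=False  v5=True  v6=False  v7=True  v8=False

Check each clause:
  1. (v5 | v3 | v1) — v1 is true.
  2. (v2 | v8) — v2 is true.
  3. (v8 | v6 | v3) — v3 is true.
  4. (~v3 | v1 | ~v5) — v1 is true.
  5. (~v8 | ~v3) — ~v8 is true.
  6. (v2 | ~v5 | ~v1) — v2 is true.
  7. (v1 | ~v6) — v1 is true.
  8. (~v6 | ~v8) — ~v8 is true.
  9. (v4 | v3) — v3 is true.
  10. (v1 | v6) — v1 is true.
  11. (~v8 | v5) — ~v8 is true.
  12. (~v7 | v1 | v8) — v1 is true.
  13. (v7 | v4) — v7 is true.
  14. (~v1 | ~v8) — ~v8 is true.
  15. (~v6 | ~v4 | v2) — v2 is true.
  16. (~v2 | v7) — v7 is true.
  17. (~v3 | v6 | v1) — v1 is true.
  18. (v2 | v7) — v2 is true.
  19. (v4 | ~v6) — ~v6 is true.
  20. (~v4 | v2 | v6) — v2 is true.
  21. (~v6 | v7) — ~v6 is true.
  22. (~v5 | ~v6 | v3) — ~v6 is true.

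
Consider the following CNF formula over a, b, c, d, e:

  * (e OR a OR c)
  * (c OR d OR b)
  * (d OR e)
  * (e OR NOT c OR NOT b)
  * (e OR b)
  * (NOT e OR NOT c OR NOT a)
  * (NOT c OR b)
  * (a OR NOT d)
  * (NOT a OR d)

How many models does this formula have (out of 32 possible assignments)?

5

The models are:
  a=F b=T c=F d=F e=T
  a=F b=T c=T d=F e=T
  a=T b=F c=F d=T e=T
  a=T b=T c=F d=T e=F
  a=T b=T c=F d=T e=T
That's 5 in total.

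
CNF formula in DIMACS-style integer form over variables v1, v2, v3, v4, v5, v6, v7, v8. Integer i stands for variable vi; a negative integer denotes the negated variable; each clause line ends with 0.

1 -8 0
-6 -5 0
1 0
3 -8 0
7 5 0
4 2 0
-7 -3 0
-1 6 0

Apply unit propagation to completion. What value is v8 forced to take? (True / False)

False

(v1) is a unit clause: v1 = True.
In (~v1 | v6), ~v1 is now false; v6 must hold, so v6 = True.
(~v5 | ~v6): since v6 = True, the clause reduces to (~v5). v5 = False.
(v7 | v5) with v5 = False leaves only v7, so v7 = True.
(~v7 | ~v3) with v7 = True leaves only ~v3, so v3 = False.
(v3 | ~v8): since v3 = False, the clause reduces to (~v8). v8 = False.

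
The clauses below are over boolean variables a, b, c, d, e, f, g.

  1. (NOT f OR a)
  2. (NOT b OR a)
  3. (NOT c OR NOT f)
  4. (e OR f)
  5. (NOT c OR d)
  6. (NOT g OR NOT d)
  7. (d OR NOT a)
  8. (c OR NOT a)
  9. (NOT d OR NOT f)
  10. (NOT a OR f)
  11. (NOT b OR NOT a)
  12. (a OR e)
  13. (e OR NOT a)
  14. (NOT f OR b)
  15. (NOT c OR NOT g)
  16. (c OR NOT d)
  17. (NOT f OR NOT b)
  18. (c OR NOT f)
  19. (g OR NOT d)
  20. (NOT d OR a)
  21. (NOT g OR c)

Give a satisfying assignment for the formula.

Pure literal: e appears only positively; assign e = True.
Branch on a: take a = False.
  then f is forced to False.
  then b is forced to False.
  then d is forced to False.
  then c is forced to False.
  then g is forced to False.

a=False, b=False, c=False, d=False, e=True, f=False, g=False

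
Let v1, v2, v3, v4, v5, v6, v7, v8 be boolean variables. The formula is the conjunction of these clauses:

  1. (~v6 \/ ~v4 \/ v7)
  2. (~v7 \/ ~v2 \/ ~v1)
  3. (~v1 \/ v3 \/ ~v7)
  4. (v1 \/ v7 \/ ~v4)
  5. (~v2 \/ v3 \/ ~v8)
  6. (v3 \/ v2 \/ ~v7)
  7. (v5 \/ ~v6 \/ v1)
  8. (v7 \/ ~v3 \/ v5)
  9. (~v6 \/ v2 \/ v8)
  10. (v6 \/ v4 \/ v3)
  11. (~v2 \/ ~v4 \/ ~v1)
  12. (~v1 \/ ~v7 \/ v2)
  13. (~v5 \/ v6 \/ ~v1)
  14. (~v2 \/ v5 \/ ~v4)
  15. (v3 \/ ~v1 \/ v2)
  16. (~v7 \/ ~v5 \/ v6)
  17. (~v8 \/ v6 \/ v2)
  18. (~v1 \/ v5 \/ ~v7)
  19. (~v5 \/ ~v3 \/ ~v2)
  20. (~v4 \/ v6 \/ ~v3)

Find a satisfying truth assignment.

v1=False, v2=True, v3=True, v4=False, v5=False, v6=False, v7=True, v8=False

Check each clause:
  1. (v7 \/ ~v4 \/ ~v6) — ~v6 is true.
  2. (~v7 \/ ~v1 \/ ~v2) — ~v1 is true.
  3. (~v1 \/ ~v7 \/ v3) — v3 is true.
  4. (~v4 \/ v7 \/ v1) — ~v4 is true.
  5. (v3 \/ ~v2 \/ ~v8) — ~v8 is true.
  6. (v2 \/ v3 \/ ~v7) — v2 is true.
  7. (v1 \/ v5 \/ ~v6) — ~v6 is true.
  8. (v5 \/ ~v3 \/ v7) — v7 is true.
  9. (~v6 \/ v8 \/ v2) — ~v6 is true.
  10. (v6 \/ v4 \/ v3) — v3 is true.
  11. (~v1 \/ ~v4 \/ ~v2) — ~v4 is true.
  12. (~v7 \/ v2 \/ ~v1) — v2 is true.
  13. (~v5 \/ v6 \/ ~v1) — ~v5 is true.
  14. (~v2 \/ v5 \/ ~v4) — ~v4 is true.
  15. (~v1 \/ v2 \/ v3) — v2 is true.
  16. (~v5 \/ v6 \/ ~v7) — ~v5 is true.
  17. (v6 \/ ~v8 \/ v2) — ~v8 is true.
  18. (v5 \/ ~v1 \/ ~v7) — ~v1 is true.
  19. (~v3 \/ ~v2 \/ ~v5) — ~v5 is true.
  20. (v6 \/ ~v3 \/ ~v4) — ~v4 is true.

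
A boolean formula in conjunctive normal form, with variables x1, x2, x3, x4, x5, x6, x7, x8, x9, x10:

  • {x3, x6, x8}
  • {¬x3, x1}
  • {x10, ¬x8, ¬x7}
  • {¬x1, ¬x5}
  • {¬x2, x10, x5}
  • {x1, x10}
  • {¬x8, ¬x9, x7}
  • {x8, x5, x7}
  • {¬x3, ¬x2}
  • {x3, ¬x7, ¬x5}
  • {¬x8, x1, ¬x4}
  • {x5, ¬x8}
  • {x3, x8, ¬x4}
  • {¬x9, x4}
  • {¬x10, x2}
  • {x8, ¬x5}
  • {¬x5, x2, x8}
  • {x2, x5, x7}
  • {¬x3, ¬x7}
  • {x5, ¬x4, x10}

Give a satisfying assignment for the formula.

x1 = T, x2 = F, x3 = F, x4 = F, x5 = F, x6 = T, x7 = T, x8 = F, x9 = F, x10 = F

x6 occurs only positively in the remaining clauses — set x6 = True.
Pure literal: x9 appears only negated; assign x9 = False.
Branch on x1: take x1 = True.
  then x5 is forced to False.
  then x8 is forced to False.
  then x7 is forced to True.
  then x3 is forced to False.
  then x4 is forced to False.
Try x2 = False.
  then x10 is forced to False.
Every clause has at least one true literal under this assignment.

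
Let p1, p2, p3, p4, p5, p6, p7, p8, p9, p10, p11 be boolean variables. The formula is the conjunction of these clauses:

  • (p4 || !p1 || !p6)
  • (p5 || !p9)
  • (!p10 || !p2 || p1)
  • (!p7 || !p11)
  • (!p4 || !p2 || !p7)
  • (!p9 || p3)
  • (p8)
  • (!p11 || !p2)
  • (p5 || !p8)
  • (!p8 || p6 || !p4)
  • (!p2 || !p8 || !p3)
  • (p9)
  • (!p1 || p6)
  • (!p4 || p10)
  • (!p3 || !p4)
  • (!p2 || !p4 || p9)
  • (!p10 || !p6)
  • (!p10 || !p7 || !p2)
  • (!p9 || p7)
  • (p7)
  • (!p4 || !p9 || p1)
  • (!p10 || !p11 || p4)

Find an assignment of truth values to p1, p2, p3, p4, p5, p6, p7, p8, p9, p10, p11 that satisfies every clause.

p1=False  p2=False  p3=True  p4=False  p5=True  p6=False  p7=True  p8=True  p9=True  p10=True  p11=False

The clause (p8) is unit: p8 must be True.
(p5) is a unit clause, so p5 = True.
The clause (p9) is unit: p9 must be True.
The clause (p3) is unit: p3 must be True.
Unit propagation: (!p2) forces p2 = False.
Unit propagation: (!p4) forces p4 = False.
(p7) is a unit clause, so p7 = True.
(!p11) is a unit clause, so p11 = False.
p1 occurs only negated in the remaining clauses — set p1 = False.
Set p6 = False and propagate.
p10 is now unconstrained; take p10 = True.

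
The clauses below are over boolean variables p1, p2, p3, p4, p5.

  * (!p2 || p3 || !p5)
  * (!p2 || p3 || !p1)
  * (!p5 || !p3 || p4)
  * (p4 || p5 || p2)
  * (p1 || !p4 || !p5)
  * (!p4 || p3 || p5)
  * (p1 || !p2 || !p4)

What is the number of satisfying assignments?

11

Split on p4, then p5.
  p4=1, p5=1: remaining (p1,p2,p3) ∈ {(1,0,0); (1,0,1); (1,1,1)} — 3.
  p4=1, p5=0: remaining (p1,p2,p3) ∈ {(0,0,1); (1,0,1); (1,1,1)} — 3.
  p4=0, p5=1: remaining (p1,p2,p3) ∈ {(0,0,0); (1,0,0)} — 2.
  p4=0, p5=0: remaining (p1,p2,p3) ∈ {(0,1,0); (0,1,1); (1,1,1)} — 3.
Total: 3 + 3 + 2 + 3 = 11.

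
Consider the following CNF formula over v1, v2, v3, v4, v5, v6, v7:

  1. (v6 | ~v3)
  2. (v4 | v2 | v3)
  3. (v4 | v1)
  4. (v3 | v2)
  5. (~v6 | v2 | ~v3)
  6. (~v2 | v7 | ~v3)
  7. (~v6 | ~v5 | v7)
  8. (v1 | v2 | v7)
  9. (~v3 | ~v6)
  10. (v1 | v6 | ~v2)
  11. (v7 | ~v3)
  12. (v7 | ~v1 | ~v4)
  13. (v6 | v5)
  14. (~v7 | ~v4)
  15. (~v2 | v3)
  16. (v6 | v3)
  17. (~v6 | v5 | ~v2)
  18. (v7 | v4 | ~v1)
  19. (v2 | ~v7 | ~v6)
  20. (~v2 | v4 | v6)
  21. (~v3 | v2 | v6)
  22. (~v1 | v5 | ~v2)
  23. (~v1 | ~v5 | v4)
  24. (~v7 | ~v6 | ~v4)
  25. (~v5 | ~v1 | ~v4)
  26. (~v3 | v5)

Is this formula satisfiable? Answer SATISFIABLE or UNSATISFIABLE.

UNSATISFIABLE

v2 = True:
  propagation gives v3=True, v6=True; an empty clause results — contradiction.
v2 = False:
  propagation gives v3=True, v6=True; an empty clause results — contradiction.
Every branch closes, so no satisfying assignment exists.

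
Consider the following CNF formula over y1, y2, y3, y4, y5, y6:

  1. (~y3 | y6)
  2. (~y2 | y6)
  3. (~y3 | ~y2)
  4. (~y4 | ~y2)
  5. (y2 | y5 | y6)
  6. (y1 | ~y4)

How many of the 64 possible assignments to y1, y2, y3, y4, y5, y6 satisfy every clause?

19

Split on y2, then y6.
  y2=T, y6=T: remaining (y1,y3,y4,y5) ∈ {(F,F,F,F); (F,F,F,T); (T,F,F,F); (T,F,F,T)} — 4.
  y2=T, y6=F: a clause becomes empty — 0.
  y2=F, y6=T: y3, y5 free; 3 ways for (y1,y4) × 2^2 = 12.
  y2=F, y6=F: remaining (y1,y3,y4,y5) ∈ {(F,F,F,T); (T,F,F,T); (T,F,T,T)} — 3.
Total: 4 + 0 + 12 + 3 = 19.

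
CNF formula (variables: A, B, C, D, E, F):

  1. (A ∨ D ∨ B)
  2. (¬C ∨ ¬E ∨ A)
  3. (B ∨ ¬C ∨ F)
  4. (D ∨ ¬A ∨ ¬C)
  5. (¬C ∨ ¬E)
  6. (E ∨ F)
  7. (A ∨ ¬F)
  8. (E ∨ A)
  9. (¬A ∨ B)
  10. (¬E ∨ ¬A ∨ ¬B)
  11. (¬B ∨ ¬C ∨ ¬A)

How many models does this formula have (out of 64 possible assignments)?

5

Satisfying assignments:
  A=0 B=0 C=0 D=1 E=1 F=0
  A=0 B=1 C=0 D=0 E=1 F=0
  A=0 B=1 C=0 D=1 E=1 F=0
  A=1 B=1 C=0 D=0 E=0 F=1
  A=1 B=1 C=0 D=1 E=0 F=1
Count: 5.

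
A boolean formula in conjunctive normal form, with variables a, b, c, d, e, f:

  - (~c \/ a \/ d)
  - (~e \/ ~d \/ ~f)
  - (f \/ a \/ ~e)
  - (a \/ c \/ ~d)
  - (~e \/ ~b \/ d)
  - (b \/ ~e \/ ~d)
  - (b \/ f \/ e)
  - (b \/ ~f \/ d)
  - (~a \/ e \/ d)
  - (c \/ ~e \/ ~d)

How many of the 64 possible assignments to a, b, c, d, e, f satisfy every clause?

Case analysis on d and e:
  d=T, e=T: remaining (a,b,c,f) ∈ {(T,T,T,F)} — 1.
  d=T, e=F: 9 of the 16 assignments to (a,b,c,f) work.
  d=F, e=T: remaining (a,b,c,f) ∈ {(T,F,F,F); (T,F,T,F)} — 2.
  d=F, e=F: remaining (a,b,c,f) ∈ {(F,T,F,F); (F,T,F,T)} — 2.
Total: 1 + 9 + 2 + 2 = 14.

14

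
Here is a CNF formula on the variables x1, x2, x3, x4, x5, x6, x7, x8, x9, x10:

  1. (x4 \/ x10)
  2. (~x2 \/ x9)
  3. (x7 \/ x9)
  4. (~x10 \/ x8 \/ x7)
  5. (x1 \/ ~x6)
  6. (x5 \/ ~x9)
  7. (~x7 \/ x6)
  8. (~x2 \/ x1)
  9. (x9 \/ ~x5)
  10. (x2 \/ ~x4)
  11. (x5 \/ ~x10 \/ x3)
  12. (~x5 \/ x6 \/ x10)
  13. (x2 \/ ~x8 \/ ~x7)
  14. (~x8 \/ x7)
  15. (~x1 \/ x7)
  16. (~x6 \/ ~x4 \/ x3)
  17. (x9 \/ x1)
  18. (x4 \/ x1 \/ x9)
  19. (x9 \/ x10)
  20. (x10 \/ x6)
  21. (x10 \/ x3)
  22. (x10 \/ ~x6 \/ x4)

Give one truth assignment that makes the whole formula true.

x1 = 1, x2 = 1, x3 = 1, x4 = 0, x5 = 1, x6 = 1, x7 = 1, x8 = 0, x9 = 1, x10 = 1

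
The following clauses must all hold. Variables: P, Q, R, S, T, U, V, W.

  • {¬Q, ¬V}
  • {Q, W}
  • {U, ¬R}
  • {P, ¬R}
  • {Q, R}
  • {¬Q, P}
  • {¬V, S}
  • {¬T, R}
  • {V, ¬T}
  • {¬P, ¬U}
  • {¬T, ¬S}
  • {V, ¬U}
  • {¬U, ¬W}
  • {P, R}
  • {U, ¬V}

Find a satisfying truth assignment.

P=T, Q=T, R=F, S=T, T=F, U=F, V=F, W=T

T occurs only negated in the remaining clauses — set T = False.
Try P = True.
  then U is forced to False.
  then R is forced to False.
  then Q is forced to True.
  then V is forced to False.
S, W are now unconstrained; take S = True, W = True.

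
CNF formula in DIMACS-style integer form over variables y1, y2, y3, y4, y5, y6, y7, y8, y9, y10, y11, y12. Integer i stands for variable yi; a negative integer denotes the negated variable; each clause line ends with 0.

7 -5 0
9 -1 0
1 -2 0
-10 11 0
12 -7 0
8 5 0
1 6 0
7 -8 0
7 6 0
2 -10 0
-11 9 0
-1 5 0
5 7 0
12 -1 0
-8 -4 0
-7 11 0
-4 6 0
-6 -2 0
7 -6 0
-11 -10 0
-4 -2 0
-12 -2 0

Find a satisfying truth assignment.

Pure literal: y9 appears only positively; assign y9 = True.
Pure literal: y10 appears only negated; assign y10 = False.
Branch on y1: take y1 = True.
  then y5 is forced to True.
  then y7 is forced to True.
  then y12 is forced to True.
  then y11 is forced to True.
  then y2 is forced to False.
For the remaining variables, y3 = False, y4 = True, y6 = True, y8 = False works.
Every clause has at least one true literal under this assignment.

y1=T  y2=F  y3=F  y4=T  y5=T  y6=T  y7=T  y8=F  y9=T  y10=F  y11=T  y12=T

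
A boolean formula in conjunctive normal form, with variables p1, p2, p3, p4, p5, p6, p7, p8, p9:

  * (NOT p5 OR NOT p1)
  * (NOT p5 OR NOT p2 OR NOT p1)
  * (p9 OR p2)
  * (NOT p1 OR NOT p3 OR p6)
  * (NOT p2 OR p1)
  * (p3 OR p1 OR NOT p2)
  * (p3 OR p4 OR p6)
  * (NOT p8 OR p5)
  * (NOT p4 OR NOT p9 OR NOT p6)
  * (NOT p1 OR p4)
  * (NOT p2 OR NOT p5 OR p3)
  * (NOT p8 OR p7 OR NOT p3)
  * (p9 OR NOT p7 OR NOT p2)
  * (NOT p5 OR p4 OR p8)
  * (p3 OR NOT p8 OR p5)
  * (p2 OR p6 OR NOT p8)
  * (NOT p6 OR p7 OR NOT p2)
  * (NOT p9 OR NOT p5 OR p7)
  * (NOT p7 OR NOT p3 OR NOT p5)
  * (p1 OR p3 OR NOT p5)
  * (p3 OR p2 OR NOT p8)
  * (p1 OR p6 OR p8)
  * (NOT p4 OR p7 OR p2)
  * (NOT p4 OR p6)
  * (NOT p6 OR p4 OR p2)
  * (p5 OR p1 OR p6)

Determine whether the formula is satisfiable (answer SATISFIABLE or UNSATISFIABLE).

UNSATISFIABLE

p2 = True:
  propagation gives p1=True, p5=False, p8=False, p4=True; an empty clause results — contradiction.
p2 = False:
  p5 = True:
    propagation gives p1=False, p7=True, p3=False; an empty clause results — contradiction.
  p5 = False:
    p6 = True:
      propagation gives p4=False; contradiction.
    p6 = False:
      propagation gives p1=True, p3=False, p4=True; contradiction.
Every branch closes, so no satisfying assignment exists.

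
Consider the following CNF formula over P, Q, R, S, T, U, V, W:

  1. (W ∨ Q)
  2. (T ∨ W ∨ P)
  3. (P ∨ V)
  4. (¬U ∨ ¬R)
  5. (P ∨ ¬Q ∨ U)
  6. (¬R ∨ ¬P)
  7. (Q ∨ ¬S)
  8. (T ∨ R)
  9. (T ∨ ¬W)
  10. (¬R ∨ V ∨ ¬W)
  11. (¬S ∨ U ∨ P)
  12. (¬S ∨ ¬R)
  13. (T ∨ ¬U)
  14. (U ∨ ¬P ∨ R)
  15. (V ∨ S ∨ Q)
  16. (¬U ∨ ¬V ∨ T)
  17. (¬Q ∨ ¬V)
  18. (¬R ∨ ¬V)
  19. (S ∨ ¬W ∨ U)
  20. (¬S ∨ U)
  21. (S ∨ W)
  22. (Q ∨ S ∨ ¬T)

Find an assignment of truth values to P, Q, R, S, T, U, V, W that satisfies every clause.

P=True  Q=True  R=False  S=True  T=True  U=True  V=False  W=False

Set P = True and propagate.
  then R is forced to False.
  then T is forced to True.
  then U is forced to True.
Branch on Q: take Q = True.
  then V is forced to False.
For the remaining variables, S = True, W = False works.
Check each clause:
  1. (Q ∨ W) — Q is true.
  2. (P ∨ W ∨ T) — P is true.
  3. (P ∨ V) — P is true.
  4. (¬U ∨ ¬R) — ¬R is true.
  5. (P ∨ ¬Q ∨ U) — P is true.
  6. (¬P ∨ ¬R) — ¬R is true.
  7. (Q ∨ ¬S) — Q is true.
  8. (R ∨ T) — T is true.
  9. (T ∨ ¬W) — ¬W is true.
  10. (¬W ∨ V ∨ ¬R) — ¬W is true.
  11. (U ∨ ¬S ∨ P) — P is true.
  12. (¬S ∨ ¬R) — ¬R is true.
  13. (¬U ∨ T) — T is true.
  14. (R ∨ ¬P ∨ U) — U is true.
  15. (S ∨ Q ∨ V) — Q is true.
  16. (¬U ∨ T ∨ ¬V) — ¬V is true.
  17. (¬V ∨ ¬Q) — ¬V is true.
  18. (¬V ∨ ¬R) — ¬V is true.
  19. (U ∨ S ∨ ¬W) — ¬W is true.
  20. (¬S ∨ U) — U is true.
  21. (W ∨ S) — S is true.
  22. (S ∨ Q ∨ ¬T) — Q is true.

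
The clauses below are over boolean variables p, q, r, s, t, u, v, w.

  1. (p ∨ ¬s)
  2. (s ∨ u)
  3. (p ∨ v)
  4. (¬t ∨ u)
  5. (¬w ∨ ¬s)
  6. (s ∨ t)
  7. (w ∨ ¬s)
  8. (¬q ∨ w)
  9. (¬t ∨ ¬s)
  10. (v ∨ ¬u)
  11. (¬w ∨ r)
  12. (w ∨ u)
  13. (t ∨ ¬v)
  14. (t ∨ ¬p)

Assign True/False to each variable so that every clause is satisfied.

Pure literal: q appears only negated; assign q = False.
Pure literal: r appears only positively; assign r = True.
Set p = True and propagate.
  then t is forced to True.
  then u is forced to True.
  then s is forced to False.
  then v is forced to True.
w is now unconstrained; take w = False.

p=1, q=0, r=1, s=0, t=1, u=1, v=1, w=0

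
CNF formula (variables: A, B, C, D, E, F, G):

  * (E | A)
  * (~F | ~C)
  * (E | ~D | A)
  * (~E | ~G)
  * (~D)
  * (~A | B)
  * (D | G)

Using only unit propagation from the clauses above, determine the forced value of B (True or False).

(~D) stands alone — D = False.
From (G | D) and D = False: G = True.
From (~E | ~G) and G = True: E = False.
In (E | A), E is now false; A must hold, so A = True.
In (B | ~A), ~A is now false; B must hold, so B = True.

True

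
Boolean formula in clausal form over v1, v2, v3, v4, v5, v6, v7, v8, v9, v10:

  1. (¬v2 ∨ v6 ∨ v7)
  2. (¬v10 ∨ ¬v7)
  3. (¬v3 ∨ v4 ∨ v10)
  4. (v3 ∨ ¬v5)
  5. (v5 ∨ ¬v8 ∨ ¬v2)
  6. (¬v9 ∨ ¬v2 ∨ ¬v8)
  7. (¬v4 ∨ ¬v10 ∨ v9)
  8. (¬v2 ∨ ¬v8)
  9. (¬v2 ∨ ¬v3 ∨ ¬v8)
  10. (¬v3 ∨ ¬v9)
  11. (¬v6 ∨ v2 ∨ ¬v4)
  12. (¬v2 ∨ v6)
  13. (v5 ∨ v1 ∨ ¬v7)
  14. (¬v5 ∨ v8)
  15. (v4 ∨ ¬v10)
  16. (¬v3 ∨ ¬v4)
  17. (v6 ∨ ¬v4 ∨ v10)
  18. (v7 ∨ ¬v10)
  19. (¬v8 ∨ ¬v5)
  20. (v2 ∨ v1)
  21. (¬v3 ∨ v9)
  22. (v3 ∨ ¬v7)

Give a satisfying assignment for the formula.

v1 = T  v2 = T  v3 = F  v4 = T  v5 = F  v6 = T  v7 = F  v8 = F  v9 = T  v10 = F

Check each clause:
  1. (¬v2 ∨ v6 ∨ v7) — v6 is true.
  2. (¬v7 ∨ ¬v10) — ¬v7 is true.
  3. (¬v3 ∨ v4 ∨ v10) — v4 is true.
  4. (¬v5 ∨ v3) — ¬v5 is true.
  5. (v5 ∨ ¬v8 ∨ ¬v2) — ¬v8 is true.
  6. (¬v8 ∨ ¬v9 ∨ ¬v2) — ¬v8 is true.
  7. (¬v4 ∨ v9 ∨ ¬v10) — v9 is true.
  8. (¬v8 ∨ ¬v2) — ¬v8 is true.
  9. (¬v2 ∨ ¬v8 ∨ ¬v3) — ¬v8 is true.
  10. (¬v9 ∨ ¬v3) — ¬v3 is true.
  11. (¬v4 ∨ v2 ∨ ¬v6) — v2 is true.
  12. (¬v2 ∨ v6) — v6 is true.
  13. (v1 ∨ v5 ∨ ¬v7) — ¬v7 is true.
  14. (v8 ∨ ¬v5) — ¬v5 is true.
  15. (¬v10 ∨ v4) — v4 is true.
  16. (¬v4 ∨ ¬v3) — ¬v3 is true.
  17. (v10 ∨ v6 ∨ ¬v4) — v6 is true.
  18. (v7 ∨ ¬v10) — ¬v10 is true.
  19. (¬v8 ∨ ¬v5) — ¬v8 is true.
  20. (v1 ∨ v2) — v1 is true.
  21. (¬v3 ∨ v9) — v9 is true.
  22. (v3 ∨ ¬v7) — ¬v7 is true.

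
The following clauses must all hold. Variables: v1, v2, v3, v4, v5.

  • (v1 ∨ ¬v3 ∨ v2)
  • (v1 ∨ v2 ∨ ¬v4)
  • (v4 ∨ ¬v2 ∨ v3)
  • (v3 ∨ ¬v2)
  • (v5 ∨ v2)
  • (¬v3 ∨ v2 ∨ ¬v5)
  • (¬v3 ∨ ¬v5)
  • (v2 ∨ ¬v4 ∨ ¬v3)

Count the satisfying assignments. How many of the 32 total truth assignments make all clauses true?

7

The models are:
  v1=0 v2=0 v3=0 v4=0 v5=1
  v1=0 v2=1 v3=1 v4=0 v5=0
  v1=0 v2=1 v3=1 v4=1 v5=0
  v1=1 v2=0 v3=0 v4=0 v5=1
  v1=1 v2=0 v3=0 v4=1 v5=1
  v1=1 v2=1 v3=1 v4=0 v5=0
  v1=1 v2=1 v3=1 v4=1 v5=0
That's 7 in total.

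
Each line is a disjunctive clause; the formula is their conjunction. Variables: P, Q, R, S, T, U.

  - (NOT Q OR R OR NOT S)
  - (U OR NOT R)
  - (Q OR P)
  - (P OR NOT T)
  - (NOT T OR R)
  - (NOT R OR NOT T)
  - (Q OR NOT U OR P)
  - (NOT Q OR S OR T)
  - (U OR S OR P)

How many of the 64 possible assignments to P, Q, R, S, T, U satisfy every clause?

Satisfying assignments:
  P=F Q=T R=T S=T T=F U=T
  P=T Q=F R=F S=F T=F U=F
  P=T Q=F R=F S=F T=F U=T
  P=T Q=F R=F S=T T=F U=F
  P=T Q=F R=F S=T T=F U=T
  P=T Q=F R=T S=F T=F U=T
  P=T Q=F R=T S=T T=F U=T
  P=T Q=T R=T S=T T=F U=T
Count: 8.

8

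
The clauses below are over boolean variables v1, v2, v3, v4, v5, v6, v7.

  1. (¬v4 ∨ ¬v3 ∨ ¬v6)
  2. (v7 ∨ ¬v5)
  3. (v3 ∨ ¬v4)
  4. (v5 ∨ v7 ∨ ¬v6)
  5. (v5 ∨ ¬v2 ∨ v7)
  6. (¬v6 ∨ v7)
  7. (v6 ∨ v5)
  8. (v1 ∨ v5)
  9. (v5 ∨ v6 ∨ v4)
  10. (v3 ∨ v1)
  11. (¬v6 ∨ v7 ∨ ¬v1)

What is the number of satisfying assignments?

20

Case analysis on v5 and v6:
  v5=1, v6=1: v2 free; 3 ways for (v1,v3,v4,v7) × 2^1 = 6.
  v5=1, v6=0: v2 free; 5 ways for (v1,v3,v4,v7) × 2^1 = 10.
  v5=0, v6=1: remaining (v1,v2,v3,v4,v7) ∈ {(1,0,0,0,1); (1,0,1,0,1); (1,1,0,0,1); (1,1,1,0,1)} — 4.
  v5=0, v6=0: a clause becomes empty — 0.
Total: 6 + 10 + 4 + 0 = 20.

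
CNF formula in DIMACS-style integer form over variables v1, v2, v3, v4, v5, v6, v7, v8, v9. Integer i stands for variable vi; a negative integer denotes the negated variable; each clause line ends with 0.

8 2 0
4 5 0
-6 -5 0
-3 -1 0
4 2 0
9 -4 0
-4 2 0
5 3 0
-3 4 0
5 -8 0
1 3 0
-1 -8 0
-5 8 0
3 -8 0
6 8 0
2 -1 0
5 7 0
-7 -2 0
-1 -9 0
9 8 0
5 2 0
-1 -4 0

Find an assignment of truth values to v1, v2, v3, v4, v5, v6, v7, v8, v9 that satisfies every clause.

v1=F  v2=T  v3=T  v4=T  v5=T  v6=F  v7=F  v8=T  v9=T

Check each clause:
  1. (v8 | v2) — v8 is true.
  2. (v4 | v5) — v4 is true.
  3. (~v6 | ~v5) — ~v6 is true.
  4. (~v1 | ~v3) — ~v1 is true.
  5. (v2 | v4) — v2 is true.
  6. (~v4 | v9) — v9 is true.
  7. (~v4 | v2) — v2 is true.
  8. (v3 | v5) — v3 is true.
  9. (v4 | ~v3) — v4 is true.
  10. (v5 | ~v8) — v5 is true.
  11. (v3 | v1) — v3 is true.
  12. (~v8 | ~v1) — ~v1 is true.
  13. (~v5 | v8) — v8 is true.
  14. (~v8 | v3) — v3 is true.
  15. (v6 | v8) — v8 is true.
  16. (v2 | ~v1) — v2 is true.
  17. (v7 | v5) — v5 is true.
  18. (~v7 | ~v2) — ~v7 is true.
  19. (~v9 | ~v1) — ~v1 is true.
  20. (v8 | v9) — v8 is true.
  21. (v5 | v2) — v2 is true.
  22. (~v4 | ~v1) — ~v1 is true.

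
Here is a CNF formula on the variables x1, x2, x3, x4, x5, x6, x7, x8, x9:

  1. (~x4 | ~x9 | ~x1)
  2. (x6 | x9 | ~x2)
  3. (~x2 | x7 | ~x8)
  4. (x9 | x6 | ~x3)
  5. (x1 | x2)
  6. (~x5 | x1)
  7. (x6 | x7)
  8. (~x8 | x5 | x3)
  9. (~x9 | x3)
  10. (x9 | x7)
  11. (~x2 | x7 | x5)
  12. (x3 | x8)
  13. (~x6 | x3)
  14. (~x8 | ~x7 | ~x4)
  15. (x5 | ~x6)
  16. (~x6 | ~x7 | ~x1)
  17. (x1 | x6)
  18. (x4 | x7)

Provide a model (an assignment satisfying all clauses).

Set x1 = True and propagate.
Set x2 = True and propagate.
The remaining clauses are satisfied by x3 = True, x4 = False, x5 = False, x6 = False, x7 = True, x8 = False, x9 = True.
Every clause has at least one true literal under this assignment.

x1=1, x2=1, x3=1, x4=0, x5=0, x6=0, x7=1, x8=0, x9=1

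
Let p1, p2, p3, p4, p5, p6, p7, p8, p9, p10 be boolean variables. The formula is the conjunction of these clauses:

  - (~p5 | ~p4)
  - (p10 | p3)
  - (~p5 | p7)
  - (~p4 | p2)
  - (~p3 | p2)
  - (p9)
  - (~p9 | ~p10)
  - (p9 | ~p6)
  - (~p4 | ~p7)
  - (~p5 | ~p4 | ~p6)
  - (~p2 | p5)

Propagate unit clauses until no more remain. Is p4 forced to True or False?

(p9) stands alone — p9 = True.
(~p9 | ~p10) with p9 = True leaves only ~p10, so p10 = False.
(p10 | p3) with p10 = False leaves only p3, so p3 = True.
(p2 | ~p3) with p3 = True leaves only p2, so p2 = True.
(p5 | ~p2): since p2 = True, the clause reduces to (p5). p5 = True.
In (~p5 | ~p4), ~p5 is now false; ~p4 must hold, so p4 = False.

False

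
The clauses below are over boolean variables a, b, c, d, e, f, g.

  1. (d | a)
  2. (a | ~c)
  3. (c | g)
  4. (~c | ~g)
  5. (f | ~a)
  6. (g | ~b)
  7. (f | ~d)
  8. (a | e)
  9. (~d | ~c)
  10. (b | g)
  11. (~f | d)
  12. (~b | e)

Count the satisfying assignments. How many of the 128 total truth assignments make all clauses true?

The models are:
  a=0 b=0 c=0 d=1 e=1 f=1 g=1
  a=0 b=1 c=0 d=1 e=1 f=1 g=1
  a=1 b=0 c=0 d=1 e=0 f=1 g=1
  a=1 b=0 c=0 d=1 e=1 f=1 g=1
  a=1 b=1 c=0 d=1 e=1 f=1 g=1
That's 5 in total.

5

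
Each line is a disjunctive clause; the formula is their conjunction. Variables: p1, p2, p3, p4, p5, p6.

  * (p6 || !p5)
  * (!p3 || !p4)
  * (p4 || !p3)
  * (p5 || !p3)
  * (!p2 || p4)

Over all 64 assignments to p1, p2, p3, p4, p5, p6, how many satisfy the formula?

18

Split on p3, then p4.
  p3=T, p4=T: a clause becomes empty — 0.
  p3=T, p4=F: a clause becomes empty — 0.
  p3=F, p4=T: p1, p2 free; 3 ways for (p5,p6) × 2^2 = 12.
  p3=F, p4=F: p1 free; 3 ways for (p2,p5,p6) × 2^1 = 6.
Total: 0 + 0 + 12 + 6 = 18.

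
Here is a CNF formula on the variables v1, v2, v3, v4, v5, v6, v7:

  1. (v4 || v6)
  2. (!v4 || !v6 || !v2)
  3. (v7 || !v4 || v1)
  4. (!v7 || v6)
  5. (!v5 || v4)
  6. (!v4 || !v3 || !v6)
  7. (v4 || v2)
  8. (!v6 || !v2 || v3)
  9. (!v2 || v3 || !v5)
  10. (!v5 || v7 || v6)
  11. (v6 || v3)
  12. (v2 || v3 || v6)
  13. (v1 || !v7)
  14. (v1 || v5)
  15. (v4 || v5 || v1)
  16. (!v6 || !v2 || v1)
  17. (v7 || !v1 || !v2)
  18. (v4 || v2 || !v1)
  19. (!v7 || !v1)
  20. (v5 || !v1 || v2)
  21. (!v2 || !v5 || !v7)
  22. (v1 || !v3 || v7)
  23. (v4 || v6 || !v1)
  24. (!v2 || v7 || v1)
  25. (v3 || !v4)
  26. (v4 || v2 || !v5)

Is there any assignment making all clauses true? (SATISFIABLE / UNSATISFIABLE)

UNSATISFIABLE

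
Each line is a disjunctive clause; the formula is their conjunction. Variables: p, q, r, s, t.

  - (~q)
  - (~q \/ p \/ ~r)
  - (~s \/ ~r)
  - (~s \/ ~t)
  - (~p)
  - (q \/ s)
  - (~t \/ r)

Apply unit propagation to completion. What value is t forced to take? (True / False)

False

(~q) is a unit clause: q = False.
(~p) stands alone — p = False.
From (q \/ s) and q = False: s = True.
In (~r \/ ~s), ~s is now false; ~r must hold, so r = False.
(~s \/ ~t): since s = True, the clause reduces to (~t). t = False.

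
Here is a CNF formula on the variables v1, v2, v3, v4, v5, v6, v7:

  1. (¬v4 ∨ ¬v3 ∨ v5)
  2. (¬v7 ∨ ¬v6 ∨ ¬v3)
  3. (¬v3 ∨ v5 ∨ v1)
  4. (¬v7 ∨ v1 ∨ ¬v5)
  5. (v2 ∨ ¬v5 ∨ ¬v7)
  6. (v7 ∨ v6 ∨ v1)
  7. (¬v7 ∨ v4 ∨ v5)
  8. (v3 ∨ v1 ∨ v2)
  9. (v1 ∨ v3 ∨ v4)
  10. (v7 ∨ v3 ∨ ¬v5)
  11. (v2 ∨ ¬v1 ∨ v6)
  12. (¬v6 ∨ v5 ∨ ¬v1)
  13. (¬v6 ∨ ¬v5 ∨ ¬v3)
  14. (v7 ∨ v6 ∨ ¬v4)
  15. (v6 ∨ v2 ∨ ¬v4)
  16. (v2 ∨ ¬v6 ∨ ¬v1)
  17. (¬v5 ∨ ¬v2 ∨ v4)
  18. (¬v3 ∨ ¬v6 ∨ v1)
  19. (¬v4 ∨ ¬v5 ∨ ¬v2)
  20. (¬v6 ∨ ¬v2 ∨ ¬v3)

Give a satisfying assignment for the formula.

v1=T, v2=T, v3=F, v4=T, v5=F, v6=F, v7=T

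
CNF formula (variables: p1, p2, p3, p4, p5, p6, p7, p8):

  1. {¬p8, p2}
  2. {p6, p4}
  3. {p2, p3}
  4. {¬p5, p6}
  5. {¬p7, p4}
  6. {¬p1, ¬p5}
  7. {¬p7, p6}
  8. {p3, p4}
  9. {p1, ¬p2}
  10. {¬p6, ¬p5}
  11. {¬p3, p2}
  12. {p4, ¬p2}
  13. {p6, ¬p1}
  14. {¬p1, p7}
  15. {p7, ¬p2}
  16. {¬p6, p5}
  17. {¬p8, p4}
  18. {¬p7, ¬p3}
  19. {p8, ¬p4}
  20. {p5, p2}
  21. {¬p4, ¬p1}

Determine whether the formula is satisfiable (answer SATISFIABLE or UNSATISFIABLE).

UNSATISFIABLE

p2 = True:
  propagation gives p1=True, p5=False, p4=True; an empty clause results — contradiction.
p2 = False:
  propagation gives p8=False, p3=True; an empty clause results — contradiction.
Every branch closes, so no satisfying assignment exists.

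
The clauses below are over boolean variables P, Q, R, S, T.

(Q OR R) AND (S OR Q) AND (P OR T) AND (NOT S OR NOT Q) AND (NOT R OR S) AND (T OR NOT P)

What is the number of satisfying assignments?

4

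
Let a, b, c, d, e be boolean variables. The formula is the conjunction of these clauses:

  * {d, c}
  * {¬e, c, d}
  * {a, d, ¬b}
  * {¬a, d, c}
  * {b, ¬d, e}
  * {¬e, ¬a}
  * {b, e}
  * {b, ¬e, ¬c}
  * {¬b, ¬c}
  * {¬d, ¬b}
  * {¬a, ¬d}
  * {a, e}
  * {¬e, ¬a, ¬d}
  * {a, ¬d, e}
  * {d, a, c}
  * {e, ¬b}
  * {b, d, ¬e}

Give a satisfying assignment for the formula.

a=F, b=F, c=F, d=T, e=T

Check each clause:
  1. {d, c} — d is true.
  2. {¬e, d, c} — d is true.
  3. {¬b, a, d} — d is true.
  4. {c, ¬a, d} — d is true.
  5. {b, e, ¬d} — e is true.
  6. {¬a, ¬e} — ¬a is true.
  7. {b, e} — e is true.
  8. {¬e, ¬c, b} — ¬c is true.
  9. {¬c, ¬b} — ¬c is true.
  10. {¬b, ¬d} — ¬b is true.
  11. {¬d, ¬a} — ¬a is true.
  12. {a, e} — e is true.
  13. {¬d, ¬a, ¬e} — ¬a is true.
  14. {¬d, a, e} — e is true.
  15. {d, c, a} — d is true.
  16. {¬b, e} — e is true.
  17. {b, ¬e, d} — d is true.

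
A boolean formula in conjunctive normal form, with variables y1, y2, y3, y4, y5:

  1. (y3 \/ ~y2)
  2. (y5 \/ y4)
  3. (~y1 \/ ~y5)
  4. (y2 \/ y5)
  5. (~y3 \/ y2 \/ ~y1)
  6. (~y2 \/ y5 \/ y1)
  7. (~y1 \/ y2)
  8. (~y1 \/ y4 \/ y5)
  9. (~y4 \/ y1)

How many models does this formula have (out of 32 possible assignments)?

The models are:
  y1=0 y2=0 y3=0 y4=0 y5=1
  y1=0 y2=0 y3=1 y4=0 y5=1
  y1=0 y2=1 y3=1 y4=0 y5=1
  y1=1 y2=1 y3=1 y4=1 y5=0
That's 4 in total.

4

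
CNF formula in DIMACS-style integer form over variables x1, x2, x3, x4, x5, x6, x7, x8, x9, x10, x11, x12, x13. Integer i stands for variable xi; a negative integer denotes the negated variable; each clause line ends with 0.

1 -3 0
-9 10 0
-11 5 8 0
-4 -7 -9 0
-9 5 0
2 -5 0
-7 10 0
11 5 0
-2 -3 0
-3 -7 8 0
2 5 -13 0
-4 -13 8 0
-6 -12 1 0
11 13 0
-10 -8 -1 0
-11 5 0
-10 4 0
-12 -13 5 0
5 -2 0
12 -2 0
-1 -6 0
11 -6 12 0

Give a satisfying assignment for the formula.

Pure literal: x3 appears only negated; assign x3 = False.
Pure literal: x6 appears only negated; assign x6 = False.
Branch on x1: take x1 = False.
The remaining clauses are satisfied by x2 = True, x4 = True, x5 = True, x7 = False, x8 = False, x9 = False, x10 = True, x11 = True, x12 = True, x13 = False.
Every clause has at least one true literal under this assignment.

x1=0  x2=1  x3=0  x4=1  x5=1  x6=0  x7=0  x8=0  x9=0  x10=1  x11=1  x12=1  x13=0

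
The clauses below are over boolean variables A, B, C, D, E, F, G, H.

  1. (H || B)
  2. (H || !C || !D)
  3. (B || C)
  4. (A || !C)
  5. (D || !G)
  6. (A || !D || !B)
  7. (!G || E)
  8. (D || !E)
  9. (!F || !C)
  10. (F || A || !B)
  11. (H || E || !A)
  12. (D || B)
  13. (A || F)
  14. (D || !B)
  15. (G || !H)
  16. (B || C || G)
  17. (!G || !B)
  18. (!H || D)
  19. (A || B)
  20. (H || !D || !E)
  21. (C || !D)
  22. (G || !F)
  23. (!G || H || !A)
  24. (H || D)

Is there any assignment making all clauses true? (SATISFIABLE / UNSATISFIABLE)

Try A = True.
For the remaining variables, B = False, C = True, D = True, E = True, F = False, G = True, H = True works.
So A=True, B=False, C=True, D=True, E=True, F=False, G=True, H=True is a satisfying assignment.

SATISFIABLE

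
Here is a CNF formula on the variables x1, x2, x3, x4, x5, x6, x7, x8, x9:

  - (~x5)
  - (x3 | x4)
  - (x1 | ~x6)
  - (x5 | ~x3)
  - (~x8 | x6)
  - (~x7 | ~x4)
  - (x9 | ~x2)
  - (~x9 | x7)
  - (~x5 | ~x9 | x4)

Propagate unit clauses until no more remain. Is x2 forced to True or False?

(~x5) is a unit clause: x5 = False.
From (~x3 | x5) and x5 = False: x3 = False.
(x3 | x4): since x3 = False, the clause reduces to (x4). x4 = True.
From (~x4 | ~x7) and x4 = True: x7 = False.
From (x7 | ~x9) and x7 = False: x9 = False.
From (x9 | ~x2) and x9 = False: x2 = False.

False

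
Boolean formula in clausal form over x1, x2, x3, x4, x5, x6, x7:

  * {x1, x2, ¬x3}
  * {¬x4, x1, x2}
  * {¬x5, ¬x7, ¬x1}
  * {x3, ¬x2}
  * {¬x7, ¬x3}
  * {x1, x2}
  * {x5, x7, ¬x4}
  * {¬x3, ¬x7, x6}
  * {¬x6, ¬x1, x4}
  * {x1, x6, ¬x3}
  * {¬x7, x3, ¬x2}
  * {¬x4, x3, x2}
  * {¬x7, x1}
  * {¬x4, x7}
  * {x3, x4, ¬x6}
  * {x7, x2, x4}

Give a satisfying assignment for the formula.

x1 = False  x2 = True  x3 = True  x4 = False  x5 = True  x6 = True  x7 = False

Try x1 = False.
  then x2 is forced to True.
  then x3 is forced to True.
  then x7 is forced to False.
  then x6 is forced to True.
  then x4 is forced to False.
x5 is now unconstrained; take x5 = True.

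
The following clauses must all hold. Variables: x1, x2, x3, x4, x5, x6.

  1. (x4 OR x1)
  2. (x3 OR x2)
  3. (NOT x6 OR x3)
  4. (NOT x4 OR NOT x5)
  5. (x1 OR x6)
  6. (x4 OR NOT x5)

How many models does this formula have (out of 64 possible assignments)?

Case analysis on x4 and x1:
  x4=1, x1=1: 5 of the 16 assignments to (x2,x3,x5,x6) work.
  x4=1, x1=0: remaining (x2,x3,x5,x6) ∈ {(0,1,0,1); (1,1,0,1)} — 2.
  x4=0, x1=1: 5 of the 16 assignments to (x2,x3,x5,x6) work.
  x4=0, x1=0: a clause becomes empty — 0.
Total: 5 + 2 + 5 + 0 = 12.

12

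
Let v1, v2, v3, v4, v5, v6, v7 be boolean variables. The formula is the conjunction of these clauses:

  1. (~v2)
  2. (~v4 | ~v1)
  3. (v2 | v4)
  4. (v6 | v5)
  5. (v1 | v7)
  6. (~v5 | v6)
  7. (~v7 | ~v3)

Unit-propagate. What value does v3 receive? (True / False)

False

(~v2) is a unit clause: v2 = False.
From (v4 | v2) and v2 = False: v4 = True.
In (~v4 | ~v1), ~v4 is now false; ~v1 must hold, so v1 = False.
(v7 | v1) with v1 = False leaves only v7, so v7 = True.
In (~v3 | ~v7), ~v7 is now false; ~v3 must hold, so v3 = False.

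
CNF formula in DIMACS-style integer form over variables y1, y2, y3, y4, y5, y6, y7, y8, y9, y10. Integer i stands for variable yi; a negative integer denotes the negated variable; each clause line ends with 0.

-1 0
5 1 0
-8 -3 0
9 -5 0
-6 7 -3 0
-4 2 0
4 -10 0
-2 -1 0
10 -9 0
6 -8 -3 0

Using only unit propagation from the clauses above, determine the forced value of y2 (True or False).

True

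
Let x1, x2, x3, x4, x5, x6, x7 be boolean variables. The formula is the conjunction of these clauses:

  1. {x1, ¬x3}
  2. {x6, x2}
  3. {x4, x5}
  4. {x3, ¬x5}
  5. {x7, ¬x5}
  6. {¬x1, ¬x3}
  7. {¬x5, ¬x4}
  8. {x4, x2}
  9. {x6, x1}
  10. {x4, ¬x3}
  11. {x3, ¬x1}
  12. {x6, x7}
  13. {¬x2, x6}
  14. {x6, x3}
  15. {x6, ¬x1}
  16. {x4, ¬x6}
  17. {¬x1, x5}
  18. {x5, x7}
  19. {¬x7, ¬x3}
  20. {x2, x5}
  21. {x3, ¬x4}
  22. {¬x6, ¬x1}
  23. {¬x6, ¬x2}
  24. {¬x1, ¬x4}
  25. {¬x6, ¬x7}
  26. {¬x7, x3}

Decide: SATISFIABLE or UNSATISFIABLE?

UNSATISFIABLE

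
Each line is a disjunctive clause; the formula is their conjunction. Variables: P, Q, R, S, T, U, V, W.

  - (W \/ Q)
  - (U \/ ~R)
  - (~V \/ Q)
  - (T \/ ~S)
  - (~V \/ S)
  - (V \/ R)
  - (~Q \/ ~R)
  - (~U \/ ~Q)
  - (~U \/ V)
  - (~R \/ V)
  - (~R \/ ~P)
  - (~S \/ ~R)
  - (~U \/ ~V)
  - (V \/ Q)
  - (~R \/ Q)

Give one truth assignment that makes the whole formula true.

Pure literal: T appears only positively; assign T = True.
Pure literal: W appears only positively; assign W = True.
Branch on P: take P = True.
  then R is forced to False.
  then V is forced to True.
  then Q is forced to True.
  then S is forced to True.
  then U is forced to False.
Every clause has at least one true literal under this assignment.
Check each clause:
  1. (W \/ Q) — W is true.
  2. (~R \/ U) — ~R is true.
  3. (Q \/ ~V) — Q is true.
  4. (T \/ ~S) — T is true.
  5. (~V \/ S) — S is true.
  6. (R \/ V) — V is true.
  7. (~R \/ ~Q) — ~R is true.
  8. (~U \/ ~Q) — ~U is true.
  9. (V \/ ~U) — ~U is true.
  10. (V \/ ~R) — ~R is true.
  11. (~R \/ ~P) — ~R is true.
  12. (~R \/ ~S) — ~R is true.
  13. (~V \/ ~U) — ~U is true.
  14. (V \/ Q) — Q is true.
  15. (~R \/ Q) — Q is true.

P=True  Q=True  R=False  S=True  T=True  U=False  V=True  W=True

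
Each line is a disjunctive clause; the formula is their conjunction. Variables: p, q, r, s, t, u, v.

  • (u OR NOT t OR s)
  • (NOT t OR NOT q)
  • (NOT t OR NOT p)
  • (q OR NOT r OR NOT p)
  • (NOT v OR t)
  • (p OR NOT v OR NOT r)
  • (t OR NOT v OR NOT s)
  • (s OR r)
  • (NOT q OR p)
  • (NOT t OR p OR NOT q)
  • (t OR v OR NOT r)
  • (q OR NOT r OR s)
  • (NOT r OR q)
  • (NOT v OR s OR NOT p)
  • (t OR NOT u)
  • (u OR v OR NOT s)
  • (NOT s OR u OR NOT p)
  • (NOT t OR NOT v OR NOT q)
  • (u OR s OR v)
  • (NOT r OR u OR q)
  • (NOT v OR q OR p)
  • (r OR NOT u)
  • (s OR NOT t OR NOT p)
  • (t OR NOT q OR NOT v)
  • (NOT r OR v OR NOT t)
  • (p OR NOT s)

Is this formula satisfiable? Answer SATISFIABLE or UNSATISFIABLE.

UNSATISFIABLE

t = True:
  propagation gives q=False, p=False, r=False, s=True; an empty clause results — contradiction.
t = False:
  propagation gives v=False, r=False, s=True, u=False; an empty clause results — contradiction.
Every branch closes, so no satisfying assignment exists.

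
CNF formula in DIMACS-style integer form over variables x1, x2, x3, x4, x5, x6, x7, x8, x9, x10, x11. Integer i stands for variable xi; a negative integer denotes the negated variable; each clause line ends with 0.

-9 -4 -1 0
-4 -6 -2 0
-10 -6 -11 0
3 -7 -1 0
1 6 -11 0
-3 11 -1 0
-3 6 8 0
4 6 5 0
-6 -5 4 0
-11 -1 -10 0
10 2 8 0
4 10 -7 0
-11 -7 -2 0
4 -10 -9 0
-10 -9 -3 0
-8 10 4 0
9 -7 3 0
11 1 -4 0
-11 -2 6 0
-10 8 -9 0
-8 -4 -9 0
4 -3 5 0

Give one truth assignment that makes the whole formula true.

x1 = 0, x2 = 0, x3 = 0, x4 = 1, x5 = 0, x6 = 1, x7 = 0, x8 = 1, x9 = 0, x10 = 0, x11 = 1

Check each clause:
  1. (~x9 \/ ~x4 \/ ~x1) — ~x1 is true.
  2. (~x4 \/ ~x6 \/ ~x2) — ~x2 is true.
  3. (~x10 \/ ~x11 \/ ~x6) — ~x10 is true.
  4. (~x1 \/ ~x7 \/ x3) — ~x7 is true.
  5. (x1 \/ ~x11 \/ x6) — x6 is true.
  6. (~x3 \/ x11 \/ ~x1) — x11 is true.
  7. (~x3 \/ x6 \/ x8) — x8 is true.
  8. (x4 \/ x5 \/ x6) — x4 is true.
  9. (~x5 \/ x4 \/ ~x6) — ~x5 is true.
  10. (~x10 \/ ~x1 \/ ~x11) — ~x10 is true.
  11. (x10 \/ x2 \/ x8) — x8 is true.
  12. (~x7 \/ x4 \/ x10) — ~x7 is true.
  13. (~x11 \/ ~x7 \/ ~x2) — ~x7 is true.
  14. (~x9 \/ x4 \/ ~x10) — x4 is true.
  15. (~x9 \/ ~x10 \/ ~x3) — ~x3 is true.
  16. (x4 \/ ~x8 \/ x10) — x4 is true.
  17. (x9 \/ ~x7 \/ x3) — ~x7 is true.
  18. (x1 \/ ~x4 \/ x11) — x11 is true.
  19. (x6 \/ ~x11 \/ ~x2) — ~x2 is true.
  20. (~x9 \/ ~x10 \/ x8) — x8 is true.
  21. (~x4 \/ ~x8 \/ ~x9) — ~x9 is true.
  22. (~x3 \/ x4 \/ x5) — ~x3 is true.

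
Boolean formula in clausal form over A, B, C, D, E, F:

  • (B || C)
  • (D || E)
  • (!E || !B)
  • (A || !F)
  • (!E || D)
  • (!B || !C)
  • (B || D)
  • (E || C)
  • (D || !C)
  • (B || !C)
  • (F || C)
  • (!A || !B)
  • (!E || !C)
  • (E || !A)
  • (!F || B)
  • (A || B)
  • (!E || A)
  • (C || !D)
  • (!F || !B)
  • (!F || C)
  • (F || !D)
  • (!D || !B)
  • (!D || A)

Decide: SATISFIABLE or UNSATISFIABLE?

UNSATISFIABLE

B = True:
  propagation gives E=False, D=True; an empty clause results — contradiction.
B = False:
  propagation gives C=True; an empty clause results — contradiction.
Every branch closes, so no satisfying assignment exists.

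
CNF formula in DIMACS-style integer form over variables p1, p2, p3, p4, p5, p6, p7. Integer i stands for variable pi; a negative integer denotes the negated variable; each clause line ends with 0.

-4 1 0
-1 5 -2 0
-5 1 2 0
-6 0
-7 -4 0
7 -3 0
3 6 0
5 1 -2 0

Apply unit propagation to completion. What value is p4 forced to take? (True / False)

Unit clause (!p6) sets p6 = False.
From (p6 || p3) and p6 = False: p3 = True.
(!p3 || p7) with p3 = True leaves only p7, so p7 = True.
(!p4 || !p7): since p7 = True, the clause reduces to (!p4). p4 = False.

False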